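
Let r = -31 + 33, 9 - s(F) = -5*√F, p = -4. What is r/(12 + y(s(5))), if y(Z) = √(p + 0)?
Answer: 6/37 - I/37 ≈ 0.16216 - 0.027027*I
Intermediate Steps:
s(F) = 9 + 5*√F (s(F) = 9 - (-5)*√F = 9 + 5*√F)
y(Z) = 2*I (y(Z) = √(-4 + 0) = √(-4) = 2*I)
r = 2
r/(12 + y(s(5))) = 2/(12 + 2*I) = 2*((12 - 2*I)/148) = (12 - 2*I)/74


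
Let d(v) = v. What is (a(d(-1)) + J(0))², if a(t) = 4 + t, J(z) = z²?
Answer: 9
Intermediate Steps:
(a(d(-1)) + J(0))² = ((4 - 1) + 0²)² = (3 + 0)² = 3² = 9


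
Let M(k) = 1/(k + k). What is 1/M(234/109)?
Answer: 468/109 ≈ 4.2936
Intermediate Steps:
M(k) = 1/(2*k)
1/M(234/109) = 1/(1/(2*((234/109)))) = 1/(1/(2*((234*(1/109))))) = 1/(1/(2*(234/109))) = 1/((½)*(109/234)) = 1/(109/468) = 468/109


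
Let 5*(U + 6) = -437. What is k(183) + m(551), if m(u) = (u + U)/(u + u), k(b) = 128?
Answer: 353784/2755 ≈ 128.42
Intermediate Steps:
U = -467/5 (U = -6 + (1/5)*(-437) = -6 - 437/5 = -467/5 ≈ -93.400)
m(u) = (-467/5 + u)/(2*u) (m(u) = (u - 467/5)/(u + u) = (-467/5 + u)/((2*u)) = (-467/5 + u)*(1/(2*u)) = (-467/5 + u)/(2*u))
k(183) + m(551) = 128 + (1/10)*(-467 + 5*551)/551 = 128 + (1/10)*(1/551)*(-467 + 2755) = 128 + (1/10)*(1/551)*2288 = 128 + 1144/2755 = 353784/2755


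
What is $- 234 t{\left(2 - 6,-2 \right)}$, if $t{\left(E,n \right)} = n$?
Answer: $468$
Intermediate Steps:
$- 234 t{\left(2 - 6,-2 \right)} = \left(-234\right) \left(-2\right) = 468$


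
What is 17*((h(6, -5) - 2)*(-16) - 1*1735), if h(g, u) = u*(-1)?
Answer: -30311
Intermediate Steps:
h(g, u) = -u
17*((h(6, -5) - 2)*(-16) - 1*1735) = 17*((-1*(-5) - 2)*(-16) - 1*1735) = 17*((5 - 2)*(-16) - 1735) = 17*(3*(-16) - 1735) = 17*(-48 - 1735) = 17*(-1783) = -30311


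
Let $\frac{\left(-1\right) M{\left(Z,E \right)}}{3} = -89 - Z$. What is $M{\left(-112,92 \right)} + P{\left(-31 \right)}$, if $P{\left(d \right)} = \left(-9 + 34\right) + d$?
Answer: $-75$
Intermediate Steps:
$M{\left(Z,E \right)} = 267 + 3 Z$ ($M{\left(Z,E \right)} = - 3 \left(-89 - Z\right) = 267 + 3 Z$)
$P{\left(d \right)} = 25 + d$
$M{\left(-112,92 \right)} + P{\left(-31 \right)} = \left(267 + 3 \left(-112\right)\right) + \left(25 - 31\right) = \left(267 - 336\right) - 6 = -69 - 6 = -75$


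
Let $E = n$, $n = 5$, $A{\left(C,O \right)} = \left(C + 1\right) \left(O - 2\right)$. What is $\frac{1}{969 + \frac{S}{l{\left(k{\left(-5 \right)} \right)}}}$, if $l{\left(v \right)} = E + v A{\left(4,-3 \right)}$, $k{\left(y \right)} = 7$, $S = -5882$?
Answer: $\frac{5}{5018} \approx 0.00099641$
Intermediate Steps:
$A{\left(C,O \right)} = \left(1 + C\right) \left(-2 + O\right)$
$E = 5$
$l{\left(v \right)} = 5 - 25 v$ ($l{\left(v \right)} = 5 + v \left(-2 - 3 - 8 + 4 \left(-3\right)\right) = 5 + v \left(-2 - 3 - 8 - 12\right) = 5 + v \left(-25\right) = 5 - 25 v$)
$\frac{1}{969 + \frac{S}{l{\left(k{\left(-5 \right)} \right)}}} = \frac{1}{969 - \frac{5882}{5 - 175}} = \frac{1}{969 - \frac{5882}{-170}} = \frac{1}{969 - - \frac{173}{5}} = \frac{1}{969 + \frac{173}{5}} = \frac{1}{\frac{5018}{5}} = \frac{5}{5018}$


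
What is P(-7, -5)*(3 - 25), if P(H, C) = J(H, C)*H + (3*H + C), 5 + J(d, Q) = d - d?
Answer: -198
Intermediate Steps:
J(d, Q) = -5 (J(d, Q) = -5 + (d - d) = -5 + 0 = -5)
P(H, C) = C - 2*H (P(H, C) = -5*H + (3*H + C) = -5*H + (C + 3*H) = C - 2*H)
P(-7, -5)*(3 - 25) = (-5 - 2*(-7))*(3 - 25) = (-5 + 14)*(-22) = 9*(-22) = -198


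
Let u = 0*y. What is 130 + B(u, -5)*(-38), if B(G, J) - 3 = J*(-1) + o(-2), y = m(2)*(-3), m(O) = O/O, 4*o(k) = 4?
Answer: -212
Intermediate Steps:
o(k) = 1 (o(k) = (¼)*4 = 1)
m(O) = 1
y = -3 (y = 1*(-3) = -3)
u = 0 (u = 0*(-3) = 0)
B(G, J) = 4 - J (B(G, J) = 3 + (J*(-1) + 1) = 3 + (-J + 1) = 3 + (1 - J) = 4 - J)
130 + B(u, -5)*(-38) = 130 + (4 - 1*(-5))*(-38) = 130 + (4 + 5)*(-38) = 130 + 9*(-38) = 130 - 342 = -212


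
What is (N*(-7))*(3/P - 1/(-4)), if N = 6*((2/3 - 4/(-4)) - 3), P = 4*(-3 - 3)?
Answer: 7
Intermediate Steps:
P = -24 (P = 4*(-6) = -24)
N = -8 (N = 6*((2*(⅓) - 4*(-¼)) - 3) = 6*((⅔ + 1) - 3) = 6*(5/3 - 3) = 6*(-4/3) = -8)
(N*(-7))*(3/P - 1/(-4)) = (-8*(-7))*(3/(-24) - 1/(-4)) = 56*(3*(-1/24) - 1*(-¼)) = 56*(-⅛ + ¼) = 56*(⅛) = 7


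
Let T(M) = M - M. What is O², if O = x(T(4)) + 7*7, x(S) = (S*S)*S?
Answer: 2401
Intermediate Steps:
T(M) = 0
x(S) = S³ (x(S) = S²*S = S³)
O = 49 (O = 0³ + 7*7 = 0 + 49 = 49)
O² = 49² = 2401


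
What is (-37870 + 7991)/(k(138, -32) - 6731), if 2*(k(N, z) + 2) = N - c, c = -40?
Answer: 29879/6644 ≈ 4.4971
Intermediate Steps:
k(N, z) = 18 + N/2 (k(N, z) = -2 + (N - 1*(-40))/2 = -2 + (N + 40)/2 = -2 + (40 + N)/2 = -2 + (20 + N/2) = 18 + N/2)
(-37870 + 7991)/(k(138, -32) - 6731) = (-37870 + 7991)/((18 + (½)*138) - 6731) = -29879/((18 + 69) - 6731) = -29879/(87 - 6731) = -29879/(-6644) = -29879*(-1/6644) = 29879/6644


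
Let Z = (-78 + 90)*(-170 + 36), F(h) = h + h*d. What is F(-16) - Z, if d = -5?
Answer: 1672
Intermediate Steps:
F(h) = -4*h (F(h) = h + h*(-5) = h - 5*h = -4*h)
Z = -1608 (Z = 12*(-134) = -1608)
F(-16) - Z = -4*(-16) - 1*(-1608) = 64 + 1608 = 1672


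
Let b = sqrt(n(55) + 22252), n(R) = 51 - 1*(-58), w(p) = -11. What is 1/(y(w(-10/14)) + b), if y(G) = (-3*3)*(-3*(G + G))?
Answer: -594/330475 - sqrt(22361)/330475 ≈ -0.0022499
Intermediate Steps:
n(R) = 109 (n(R) = 51 + 58 = 109)
b = sqrt(22361) (b = sqrt(109 + 22252) = sqrt(22361) ≈ 149.54)
y(G) = 54*G (y(G) = -(-27)*2*G = -(-54)*G = 54*G)
1/(y(w(-10/14)) + b) = 1/(54*(-11) + sqrt(22361)) = 1/(-594 + sqrt(22361))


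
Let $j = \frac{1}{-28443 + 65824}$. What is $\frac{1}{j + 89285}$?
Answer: $\frac{37381}{3337562586} \approx 1.12 \cdot 10^{-5}$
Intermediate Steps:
$j = \frac{1}{37381} \approx 2.6752 \cdot 10^{-5}$
$\frac{1}{j + 89285} = \frac{1}{\frac{1}{37381} + 89285} = \frac{1}{\frac{3337562586}{37381}} = \frac{37381}{3337562586}$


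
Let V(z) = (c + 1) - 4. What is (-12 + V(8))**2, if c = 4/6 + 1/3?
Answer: 196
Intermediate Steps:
c = 1 (c = 4*(1/6) + 1*(1/3) = 2/3 + 1/3 = 1)
V(z) = -2 (V(z) = (1 + 1) - 4 = 2 - 4 = -2)
(-12 + V(8))**2 = (-12 - 2)**2 = (-14)**2 = 196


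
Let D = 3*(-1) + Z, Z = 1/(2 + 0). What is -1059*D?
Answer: 5295/2 ≈ 2647.5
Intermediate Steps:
Z = ½ (Z = 1/2 = ½ ≈ 0.50000)
D = -5/2 (D = 3*(-1) + ½ = -3 + ½ = -5/2 ≈ -2.5000)
-1059*D = -1059*(-5/2) = 5295/2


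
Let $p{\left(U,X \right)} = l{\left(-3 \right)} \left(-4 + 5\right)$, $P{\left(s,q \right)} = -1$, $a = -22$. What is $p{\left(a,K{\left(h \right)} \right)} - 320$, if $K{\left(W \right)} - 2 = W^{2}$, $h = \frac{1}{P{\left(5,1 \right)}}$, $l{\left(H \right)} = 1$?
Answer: $-319$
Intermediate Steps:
$h = -1$ ($h = \frac{1}{-1} = -1$)
$K{\left(W \right)} = 2 + W^{2}$
$p{\left(U,X \right)} = 1$ ($p{\left(U,X \right)} = 1 \left(-4 + 5\right) = 1 \cdot 1 = 1$)
$p{\left(a,K{\left(h \right)} \right)} - 320 = 1 - 320 = -319$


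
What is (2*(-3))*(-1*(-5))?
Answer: -30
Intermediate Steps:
(2*(-3))*(-1*(-5)) = -6*5 = -30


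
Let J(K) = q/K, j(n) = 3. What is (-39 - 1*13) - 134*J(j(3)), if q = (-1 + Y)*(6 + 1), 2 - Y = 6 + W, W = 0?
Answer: 4534/3 ≈ 1511.3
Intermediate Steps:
Y = -4 (Y = 2 - (6 + 0) = 2 - 1*6 = 2 - 6 = -4)
q = -35 (q = (-1 - 4)*(6 + 1) = -5*7 = -35)
J(K) = -35/K
(-39 - 1*13) - 134*J(j(3)) = (-39 - 1*13) - (-4690)/3 = (-39 - 13) - (-4690)/3 = -52 - 134*(-35/3) = -52 + 4690/3 = 4534/3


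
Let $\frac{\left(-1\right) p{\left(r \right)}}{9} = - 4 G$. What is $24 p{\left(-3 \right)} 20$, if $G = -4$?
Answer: $-69120$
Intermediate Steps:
$p{\left(r \right)} = -144$ ($p{\left(r \right)} = - 9 \left(\left(-4\right) \left(-4\right)\right) = \left(-9\right) 16 = -144$)
$24 p{\left(-3 \right)} 20 = 24 \left(\left(-144\right) 20\right) = 24 \left(-2880\right) = -69120$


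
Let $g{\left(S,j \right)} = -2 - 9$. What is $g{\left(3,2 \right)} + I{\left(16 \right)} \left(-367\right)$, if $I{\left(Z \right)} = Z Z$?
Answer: $-93963$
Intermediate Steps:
$I{\left(Z \right)} = Z^{2}$
$g{\left(S,j \right)} = -11$
$g{\left(3,2 \right)} + I{\left(16 \right)} \left(-367\right) = -11 + 16^{2} \left(-367\right) = -11 + 256 \left(-367\right) = -11 - 93952 = -93963$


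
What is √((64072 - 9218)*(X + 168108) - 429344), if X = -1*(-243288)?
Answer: 2*√5641571710 ≈ 1.5022e+5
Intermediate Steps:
X = 243288
√((64072 - 9218)*(X + 168108) - 429344) = √((64072 - 9218)*(243288 + 168108) - 429344) = √(54854*411396 - 429344) = √(22566716184 - 429344) = √22566286840 = 2*√5641571710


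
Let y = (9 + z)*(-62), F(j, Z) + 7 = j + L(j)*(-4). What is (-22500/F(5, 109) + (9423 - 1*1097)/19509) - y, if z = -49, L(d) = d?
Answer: -312637684/214599 ≈ -1456.8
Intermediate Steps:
F(j, Z) = -7 - 3*j (F(j, Z) = -7 + (j + j*(-4)) = -7 + (j - 4*j) = -7 - 3*j)
y = 2480 (y = (9 - 49)*(-62) = -40*(-62) = 2480)
(-22500/F(5, 109) + (9423 - 1*1097)/19509) - y = (-22500/(-7 - 3*5) + (9423 - 1*1097)/19509) - 1*2480 = (-22500/(-7 - 15) + (9423 - 1097)*(1/19509)) - 2480 = (-22500/(-22) + 8326*(1/19509)) - 2480 = (-22500*(-1/22) + 8326/19509) - 2480 = (11250/11 + 8326/19509) - 2480 = 219567836/214599 - 2480 = -312637684/214599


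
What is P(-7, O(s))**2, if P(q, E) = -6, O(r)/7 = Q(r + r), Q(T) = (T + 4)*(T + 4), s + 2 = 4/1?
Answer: 36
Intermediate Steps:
s = 2 (s = -2 + 4/1 = -2 + 4*1 = -2 + 4 = 2)
Q(T) = (4 + T)**2 (Q(T) = (4 + T)*(4 + T) = (4 + T)**2)
O(r) = 7*(4 + 2*r)**2 (O(r) = 7*(4 + (r + r))**2 = 7*(4 + 2*r)**2)
P(-7, O(s))**2 = (-6)**2 = 36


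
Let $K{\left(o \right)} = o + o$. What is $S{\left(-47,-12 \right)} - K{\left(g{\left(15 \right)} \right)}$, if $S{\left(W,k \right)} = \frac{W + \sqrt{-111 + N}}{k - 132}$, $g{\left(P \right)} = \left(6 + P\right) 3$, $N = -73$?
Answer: $- \frac{18097}{144} - \frac{i \sqrt{46}}{72} \approx -125.67 - 0.094199 i$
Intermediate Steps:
$g{\left(P \right)} = 18 + 3 P$
$S{\left(W,k \right)} = \frac{W + 2 i \sqrt{46}}{-132 + k}$ ($S{\left(W,k \right)} = \frac{W + \sqrt{-111 - 73}}{k - 132} = \frac{W + \sqrt{-184}}{-132 + k} = \frac{W + 2 i \sqrt{46}}{-132 + k}$)
$K{\left(o \right)} = 2 o$
$S{\left(-47,-12 \right)} - K{\left(g{\left(15 \right)} \right)} = \frac{-47 + 2 i \sqrt{46}}{-132 - 12} - 2 \left(18 + 3 \cdot 15\right) = \frac{-47 + 2 i \sqrt{46}}{-144} - 2 \left(18 + 45\right) = - \frac{-47 + 2 i \sqrt{46}}{144} - 2 \cdot 63 = \left(\frac{47}{144} - \frac{i \sqrt{46}}{72}\right) - 126 = - \frac{18097}{144} - \frac{i \sqrt{46}}{72}$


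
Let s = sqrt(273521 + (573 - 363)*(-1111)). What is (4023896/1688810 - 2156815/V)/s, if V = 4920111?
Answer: 8077782116153*sqrt(40211)/167059266653609505 ≈ 0.0096960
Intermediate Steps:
s = sqrt(40211) (s = sqrt(273521 + 210*(-1111)) = sqrt(273521 - 233310) = sqrt(40211) ≈ 200.53)
(4023896/1688810 - 2156815/V)/s = (4023896/1688810 - 2156815/4920111)/(sqrt(40211)) = (4023896*(1/1688810) - 2156815*1/4920111)*(sqrt(40211)/40211) = (2011948/844405 - 2156815/4920111)*(sqrt(40211)/40211) = 8077782116153*(sqrt(40211)/40211)/4154566328955 = 8077782116153*sqrt(40211)/167059266653609505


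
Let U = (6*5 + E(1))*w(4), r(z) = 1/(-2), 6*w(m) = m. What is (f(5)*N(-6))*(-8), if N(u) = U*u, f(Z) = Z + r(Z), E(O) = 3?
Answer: 4752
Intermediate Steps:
w(m) = m/6
r(z) = -½
f(Z) = -½ + Z (f(Z) = Z - ½ = -½ + Z)
U = 22 (U = (6*5 + 3)*((⅙)*4) = (30 + 3)*(⅔) = 33*(⅔) = 22)
N(u) = 22*u
(f(5)*N(-6))*(-8) = ((-½ + 5)*(22*(-6)))*(-8) = ((9/2)*(-132))*(-8) = -594*(-8) = 4752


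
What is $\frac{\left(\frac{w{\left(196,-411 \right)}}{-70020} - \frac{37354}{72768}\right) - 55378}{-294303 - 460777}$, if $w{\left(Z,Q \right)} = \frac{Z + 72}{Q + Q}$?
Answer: $\frac{4832083360524077}{65884930540243200} \approx 0.073341$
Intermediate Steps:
$w{\left(Z,Q \right)} = \frac{72 + Z}{2 Q}$
$\frac{\left(\frac{w{\left(196,-411 \right)}}{-70020} - \frac{37354}{72768}\right) - 55378}{-294303 - 460777} = \frac{\left(\frac{\frac{1}{2} \frac{1}{-411} \left(72 + 196\right)}{-70020} - \frac{37354}{72768}\right) - 55378}{-294303 - 460777} = \frac{\left(\frac{1}{2} \left(- \frac{1}{411}\right) 268 \left(- \frac{1}{70020}\right) - \frac{18677}{36384}\right) - 55378}{-755080} = \left(\left(\left(- \frac{134}{411}\right) \left(- \frac{1}{70020}\right) - \frac{18677}{36384}\right) - 55378\right) \left(- \frac{1}{755080}\right) = \left(\left(\frac{67}{14389110} - \frac{18677}{36384}\right) - 55378\right) \left(- \frac{1}{755080}\right) = \left(- \frac{44790494957}{87255563040} - 55378\right) \left(- \frac{1}{755080}\right) = \left(- \frac{4832083360524077}{87255563040}\right) \left(- \frac{1}{755080}\right) = \frac{4832083360524077}{65884930540243200}$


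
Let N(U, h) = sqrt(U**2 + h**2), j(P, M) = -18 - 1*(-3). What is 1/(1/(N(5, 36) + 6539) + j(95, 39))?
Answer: -641351461/9620173831 + sqrt(1321)/9620173831 ≈ -0.066667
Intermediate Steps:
j(P, M) = -15 (j(P, M) = -18 + 3 = -15)
1/(1/(N(5, 36) + 6539) + j(95, 39)) = 1/(1/(sqrt(5**2 + 36**2) + 6539) - 15) = 1/(1/(sqrt(25 + 1296) + 6539) - 15) = 1/(1/(sqrt(1321) + 6539) - 15) = 1/(1/(6539 + sqrt(1321)) - 15) = 1/(-15 + 1/(6539 + sqrt(1321)))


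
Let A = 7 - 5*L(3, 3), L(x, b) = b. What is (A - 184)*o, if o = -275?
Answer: 52800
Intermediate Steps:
A = -8 (A = 7 - 5*3 = 7 - 15 = -8)
(A - 184)*o = (-8 - 184)*(-275) = -192*(-275) = 52800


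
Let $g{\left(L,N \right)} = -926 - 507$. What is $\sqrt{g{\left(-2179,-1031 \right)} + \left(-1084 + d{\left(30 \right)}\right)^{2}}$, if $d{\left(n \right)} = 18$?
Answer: $\sqrt{1134923} \approx 1065.3$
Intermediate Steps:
$g{\left(L,N \right)} = -1433$
$\sqrt{g{\left(-2179,-1031 \right)} + \left(-1084 + d{\left(30 \right)}\right)^{2}} = \sqrt{-1433 + \left(-1084 + 18\right)^{2}} = \sqrt{-1433 + \left(-1066\right)^{2}} = \sqrt{-1433 + 1136356} = \sqrt{1134923}$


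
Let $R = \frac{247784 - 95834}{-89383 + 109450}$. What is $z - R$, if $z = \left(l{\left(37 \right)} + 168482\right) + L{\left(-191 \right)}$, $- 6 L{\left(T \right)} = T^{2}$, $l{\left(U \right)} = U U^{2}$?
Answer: $\frac{8550438781}{40134} \approx 2.1305 \cdot 10^{5}$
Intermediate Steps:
$l{\left(U \right)} = U^{3}$
$L{\left(T \right)} = - \frac{T^{2}}{6}$
$z = \frac{1278329}{6}$ ($z = \left(37^{3} + 168482\right) - \frac{\left(-191\right)^{2}}{6} = \left(50653 + 168482\right) - \frac{36481}{6} = 219135 - \frac{36481}{6} = \frac{1278329}{6} \approx 2.1305 \cdot 10^{5}$)
$R = \frac{50650}{6689}$ ($R = \frac{151950}{20067} = 151950 \cdot \frac{1}{20067} = \frac{50650}{6689} \approx 7.5721$)
$z - R = \frac{1278329}{6} - \frac{50650}{6689} = \frac{8550438781}{40134}$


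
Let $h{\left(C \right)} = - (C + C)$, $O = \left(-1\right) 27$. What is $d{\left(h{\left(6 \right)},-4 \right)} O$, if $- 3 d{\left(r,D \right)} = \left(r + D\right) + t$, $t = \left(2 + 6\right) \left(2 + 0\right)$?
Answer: $0$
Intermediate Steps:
$O = -27$
$t = 16$ ($t = 8 \cdot 2 = 16$)
$h{\left(C \right)} = - 2 C$
$d{\left(r,D \right)} = - \frac{16}{3} - \frac{D}{3} - \frac{r}{3}$ ($d{\left(r,D \right)} = - \frac{\left(r + D\right) + 16}{3} = - \frac{\left(D + r\right) + 16}{3} = - \frac{16 + D + r}{3} = - \frac{16}{3} - \frac{D}{3} - \frac{r}{3}$)
$d{\left(h{\left(6 \right)},-4 \right)} O = \left(- \frac{16}{3} - - \frac{4}{3} - \frac{\left(-2\right) 6}{3}\right) \left(-27\right) = \left(- \frac{16}{3} + \frac{4}{3} - -4\right) \left(-27\right) = \left(- \frac{16}{3} + \frac{4}{3} + 4\right) \left(-27\right) = 0 \left(-27\right) = 0$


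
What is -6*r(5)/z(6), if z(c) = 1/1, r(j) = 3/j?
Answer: -18/5 ≈ -3.6000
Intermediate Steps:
z(c) = 1
-6*r(5)/z(6) = -6*3/5/1 = -6*3*(⅕) = -18/5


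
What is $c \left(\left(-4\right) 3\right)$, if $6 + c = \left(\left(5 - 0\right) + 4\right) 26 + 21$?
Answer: $-2988$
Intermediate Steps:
$c = 249$ ($c = -6 + \left(\left(\left(5 - 0\right) + 4\right) 26 + 21\right) = -6 + \left(\left(\left(5 + \left(-2 + 2\right)\right) + 4\right) 26 + 21\right) = -6 + \left(\left(\left(5 + 0\right) + 4\right) 26 + 21\right) = -6 + \left(\left(5 + 4\right) 26 + 21\right) = -6 + \left(9 \cdot 26 + 21\right) = -6 + \left(234 + 21\right) = -6 + 255 = 249$)
$c \left(\left(-4\right) 3\right) = 249 \left(\left(-4\right) 3\right) = 249 \left(-12\right) = -2988$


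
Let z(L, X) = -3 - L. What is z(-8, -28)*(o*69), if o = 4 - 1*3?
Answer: 345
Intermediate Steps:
o = 1 (o = 4 - 3 = 1)
z(-8, -28)*(o*69) = (-3 - 1*(-8))*(1*69) = (-3 + 8)*69 = 5*69 = 345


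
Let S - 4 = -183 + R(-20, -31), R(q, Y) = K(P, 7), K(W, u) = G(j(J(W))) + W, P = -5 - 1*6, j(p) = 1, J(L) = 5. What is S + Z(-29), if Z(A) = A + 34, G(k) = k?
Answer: -184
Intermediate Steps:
P = -11 (P = -5 - 6 = -11)
K(W, u) = 1 + W
R(q, Y) = -10 (R(q, Y) = 1 - 11 = -10)
Z(A) = 34 + A
S = -189 (S = 4 + (-183 - 10) = 4 - 193 = -189)
S + Z(-29) = -189 + (34 - 29) = -189 + 5 = -184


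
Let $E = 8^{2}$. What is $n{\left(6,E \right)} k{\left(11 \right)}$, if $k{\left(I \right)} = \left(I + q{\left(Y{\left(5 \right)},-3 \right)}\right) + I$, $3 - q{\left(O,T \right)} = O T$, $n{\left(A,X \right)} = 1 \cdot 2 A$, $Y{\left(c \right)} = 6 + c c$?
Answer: $1416$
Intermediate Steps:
$Y{\left(c \right)} = 6 + c^{2}$
$E = 64$
$n{\left(A,X \right)} = 2 A$
$q{\left(O,T \right)} = 3 - O T$
$k{\left(I \right)} = 96 + 2 I$ ($k{\left(I \right)} = \left(I - \left(-3 + \left(6 + 5^{2}\right) \left(-3\right)\right)\right) + I = \left(I - \left(-3 + \left(6 + 25\right) \left(-3\right)\right)\right) + I = \left(I - \left(-3 + 31 \left(-3\right)\right)\right) + I = \left(I + \left(3 + 93\right)\right) + I = \left(I + 96\right) + I = \left(96 + I\right) + I = 96 + 2 I$)
$n{\left(6,E \right)} k{\left(11 \right)} = 2 \cdot 6 \left(96 + 2 \cdot 11\right) = 12 \left(96 + 22\right) = 12 \cdot 118 = 1416$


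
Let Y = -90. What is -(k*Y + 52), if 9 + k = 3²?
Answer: -52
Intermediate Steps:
k = 0 (k = -9 + 3² = -9 + 9 = 0)
-(k*Y + 52) = -(0*(-90) + 52) = -(0 + 52) = -1*52 = -52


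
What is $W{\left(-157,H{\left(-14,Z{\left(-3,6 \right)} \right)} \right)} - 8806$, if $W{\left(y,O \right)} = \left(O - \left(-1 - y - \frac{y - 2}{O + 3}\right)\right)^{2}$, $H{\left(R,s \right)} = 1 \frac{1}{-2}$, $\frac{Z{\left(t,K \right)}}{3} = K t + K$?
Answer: $\frac{3963801}{100} \approx 39638.0$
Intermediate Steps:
$Z{\left(t,K \right)} = 3 K + 3 K t$ ($Z{\left(t,K \right)} = 3 \left(K t + K\right) = 3 \left(K + K t\right) = 3 K + 3 K t$)
$H{\left(R,s \right)} = - \frac{1}{2}$ ($H{\left(R,s \right)} = 1 \left(- \frac{1}{2}\right) = - \frac{1}{2}$)
$W{\left(y,O \right)} = \left(1 + O + y + \frac{-2 + y}{3 + O}\right)^{2}$ ($W{\left(y,O \right)} = \left(O + \left(\left(y + \frac{-2 + y}{3 + O}\right) + 1\right)\right)^{2} = \left(O + \left(1 + y + \frac{-2 + y}{3 + O}\right)\right)^{2} = \left(1 + O + y + \frac{-2 + y}{3 + O}\right)^{2}$)
$W{\left(-157,H{\left(-14,Z{\left(-3,6 \right)} \right)} \right)} - 8806 = \frac{\left(1 + \left(- \frac{1}{2}\right)^{2} + 4 \left(- \frac{1}{2}\right) + 4 \left(-157\right) - - \frac{157}{2}\right)^{2}}{\left(3 - \frac{1}{2}\right)^{2}} - 8806 = \frac{\left(1 + \frac{1}{4} - 2 - 628 + \frac{157}{2}\right)^{2}}{\frac{25}{4}} - 8806 = \frac{4 \left(- \frac{2201}{4}\right)^{2}}{25} - 8806 = \frac{4}{25} \cdot \frac{4844401}{16} - 8806 = \frac{4844401}{100} - 8806 = \frac{3963801}{100}$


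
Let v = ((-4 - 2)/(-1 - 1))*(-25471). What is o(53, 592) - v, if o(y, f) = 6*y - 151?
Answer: 76580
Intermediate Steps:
o(y, f) = -151 + 6*y
v = -76413 (v = -6/(-2)*(-25471) = -6*(-½)*(-25471) = 3*(-25471) = -76413)
o(53, 592) - v = (-151 + 6*53) - 1*(-76413) = (-151 + 318) + 76413 = 167 + 76413 = 76580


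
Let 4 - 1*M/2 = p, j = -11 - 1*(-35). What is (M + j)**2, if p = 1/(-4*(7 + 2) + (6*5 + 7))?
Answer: 900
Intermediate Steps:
j = 24 (j = -11 + 35 = 24)
p = 1 (p = 1/(-4*9 + (30 + 7)) = 1/(-36 + 37) = 1/1 = 1)
M = 6 (M = 8 - 2*1 = 8 - 2 = 6)
(M + j)**2 = (6 + 24)**2 = 30**2 = 900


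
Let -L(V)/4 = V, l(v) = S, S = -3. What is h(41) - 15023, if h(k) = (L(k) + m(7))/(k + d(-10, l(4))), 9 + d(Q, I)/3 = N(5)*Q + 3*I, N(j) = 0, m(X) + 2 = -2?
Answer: -195131/13 ≈ -15010.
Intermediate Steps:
m(X) = -4 (m(X) = -2 - 2 = -4)
l(v) = -3
d(Q, I) = -27 + 9*I (d(Q, I) = -27 + 3*(0*Q + 3*I) = -27 + 3*(0 + 3*I) = -27 + 3*(3*I) = -27 + 9*I)
L(V) = -4*V
h(k) = (-4 - 4*k)/(-54 + k) (h(k) = (-4*k - 4)/(k + (-27 + 9*(-3))) = (-4 - 4*k)/(k + (-27 - 27)) = (-4 - 4*k)/(k - 54) = (-4 - 4*k)/(-54 + k))
h(41) - 15023 = 4*(-1 - 1*41)/(-54 + 41) - 15023 = 4*(-1 - 41)/(-13) - 15023 = 4*(-1/13)*(-42) - 15023 = 168/13 - 15023 = -195131/13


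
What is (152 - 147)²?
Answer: 25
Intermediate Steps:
(152 - 147)² = 5² = 25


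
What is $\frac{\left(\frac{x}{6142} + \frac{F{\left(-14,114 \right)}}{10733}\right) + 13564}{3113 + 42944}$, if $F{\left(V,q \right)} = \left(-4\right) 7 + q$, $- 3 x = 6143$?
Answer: $\frac{2682437175329}{9108520544706} \approx 0.2945$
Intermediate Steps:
$x = - \frac{6143}{3}$ ($x = \left(- \frac{1}{3}\right) 6143 = - \frac{6143}{3} \approx -2047.7$)
$F{\left(V,q \right)} = -28 + q$
$\frac{\left(\frac{x}{6142} + \frac{F{\left(-14,114 \right)}}{10733}\right) + 13564}{3113 + 42944} = \frac{\left(- \frac{6143}{3 \cdot 6142} + \frac{-28 + 114}{10733}\right) + 13564}{3113 + 42944} = \frac{\left(\left(- \frac{6143}{3}\right) \frac{1}{6142} + 86 \cdot \frac{1}{10733}\right) + 13564}{46057} = \left(\left(- \frac{6143}{18426} + \frac{86}{10733}\right) + 13564\right) \frac{1}{46057} = \left(- \frac{64348183}{197766258} + 13564\right) \frac{1}{46057} = \frac{2682437175329}{197766258} \cdot \frac{1}{46057} = \frac{2682437175329}{9108520544706}$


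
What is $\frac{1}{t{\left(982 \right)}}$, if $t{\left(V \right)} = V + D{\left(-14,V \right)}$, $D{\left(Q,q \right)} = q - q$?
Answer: $\frac{1}{982} \approx 0.0010183$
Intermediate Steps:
$D{\left(Q,q \right)} = 0$
$t{\left(V \right)} = V$ ($t{\left(V \right)} = V + 0 = V$)
$\frac{1}{t{\left(982 \right)}} = \frac{1}{982}$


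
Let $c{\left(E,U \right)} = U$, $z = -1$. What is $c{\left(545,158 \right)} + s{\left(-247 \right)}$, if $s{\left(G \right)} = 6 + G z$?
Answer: $411$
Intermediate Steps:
$s{\left(G \right)} = 6 - G$ ($s{\left(G \right)} = 6 + G \left(-1\right) = 6 - G$)
$c{\left(545,158 \right)} + s{\left(-247 \right)} = 158 + \left(6 - -247\right) = 158 + \left(6 + 247\right) = 158 + 253 = 411$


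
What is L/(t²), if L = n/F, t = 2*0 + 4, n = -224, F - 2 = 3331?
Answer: -14/3333 ≈ -0.0042004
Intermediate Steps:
F = 3333 (F = 2 + 3331 = 3333)
t = 4 (t = 0 + 4 = 4)
L = -224/3333 ≈ -0.067207
L/(t²) = -224/(3333*(4²)) = -224/3333/16 = -224/3333*1/16 = -14/3333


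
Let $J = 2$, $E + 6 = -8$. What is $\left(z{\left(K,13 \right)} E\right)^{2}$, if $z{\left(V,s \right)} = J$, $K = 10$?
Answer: $784$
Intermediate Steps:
$E = -14$ ($E = -6 - 8 = -14$)
$z{\left(V,s \right)} = 2$
$\left(z{\left(K,13 \right)} E\right)^{2} = \left(2 \left(-14\right)\right)^{2} = \left(-28\right)^{2} = 784$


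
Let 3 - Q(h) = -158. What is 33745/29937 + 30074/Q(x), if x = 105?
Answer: 53279899/283521 ≈ 187.92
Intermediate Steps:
Q(h) = 161 (Q(h) = 3 - 1*(-158) = 3 + 158 = 161)
33745/29937 + 30074/Q(x) = 33745/29937 + 30074/161 = 33745*(1/29937) + 30074*(1/161) = 1985/1761 + 30074/161 = 53279899/283521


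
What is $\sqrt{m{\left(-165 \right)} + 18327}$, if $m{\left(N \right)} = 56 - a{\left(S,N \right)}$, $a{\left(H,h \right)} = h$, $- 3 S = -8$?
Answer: $2 \sqrt{4637} \approx 136.19$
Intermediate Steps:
$S = \frac{8}{3}$ ($S = \left(- \frac{1}{3}\right) \left(-8\right) = \frac{8}{3} \approx 2.6667$)
$m{\left(N \right)} = 56 - N$
$\sqrt{m{\left(-165 \right)} + 18327} = \sqrt{\left(56 - -165\right) + 18327} = \sqrt{\left(56 + 165\right) + 18327} = \sqrt{221 + 18327} = \sqrt{18548} = 2 \sqrt{4637}$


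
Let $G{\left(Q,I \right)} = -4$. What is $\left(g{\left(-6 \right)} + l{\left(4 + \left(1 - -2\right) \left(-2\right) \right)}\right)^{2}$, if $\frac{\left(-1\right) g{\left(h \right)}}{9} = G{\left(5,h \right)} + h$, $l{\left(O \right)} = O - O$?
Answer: $8100$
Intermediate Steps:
$l{\left(O \right)} = 0$
$g{\left(h \right)} = 36 - 9 h$ ($g{\left(h \right)} = - 9 \left(-4 + h\right) = 36 - 9 h$)
$\left(g{\left(-6 \right)} + l{\left(4 + \left(1 - -2\right) \left(-2\right) \right)}\right)^{2} = \left(\left(36 - -54\right) + 0\right)^{2} = \left(\left(36 + 54\right) + 0\right)^{2} = \left(90 + 0\right)^{2} = 90^{2} = 8100$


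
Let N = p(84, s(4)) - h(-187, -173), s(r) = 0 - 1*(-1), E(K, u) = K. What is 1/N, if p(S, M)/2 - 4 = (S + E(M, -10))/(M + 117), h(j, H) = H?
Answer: 59/10764 ≈ 0.0054812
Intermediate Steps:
s(r) = 1 (s(r) = 0 + 1 = 1)
p(S, M) = 8 + 2*(M + S)/(117 + M) (p(S, M) = 8 + 2*((S + M)/(M + 117)) = 8 + 2*((M + S)/(117 + M)) = 8 + 2*(M + S)/(117 + M))
N = 10764/59 (N = 2*(468 + 84 + 5*1)/(117 + 1) - 1*(-173) = 2*(468 + 84 + 5)/118 + 173 = 2*(1/118)*557 + 173 = 557/59 + 173 = 10764/59 ≈ 182.44)
1/N = 1/(10764/59) = 59/10764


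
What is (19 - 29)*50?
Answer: -500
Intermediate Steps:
(19 - 29)*50 = -10*50 = -500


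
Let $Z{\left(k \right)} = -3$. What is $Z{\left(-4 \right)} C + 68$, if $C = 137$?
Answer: $-343$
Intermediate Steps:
$Z{\left(-4 \right)} C + 68 = \left(-3\right) 137 + 68 = -411 + 68 = -343$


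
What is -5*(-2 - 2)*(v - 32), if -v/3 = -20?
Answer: 560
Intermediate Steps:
v = 60 (v = -3*(-20) = 60)
-5*(-2 - 2)*(v - 32) = -5*(-2 - 2)*(60 - 32) = -(-20)*28 = -5*(-112) = 560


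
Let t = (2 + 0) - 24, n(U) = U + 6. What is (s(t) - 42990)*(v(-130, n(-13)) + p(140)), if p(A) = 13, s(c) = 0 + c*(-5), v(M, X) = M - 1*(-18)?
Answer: 4245120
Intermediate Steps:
n(U) = 6 + U
v(M, X) = 18 + M (v(M, X) = M + 18 = 18 + M)
t = -22 (t = 2 - 24 = -22)
s(c) = -5*c (s(c) = 0 - 5*c = -5*c)
(s(t) - 42990)*(v(-130, n(-13)) + p(140)) = (-5*(-22) - 42990)*((18 - 130) + 13) = (110 - 42990)*(-112 + 13) = -42880*(-99) = 4245120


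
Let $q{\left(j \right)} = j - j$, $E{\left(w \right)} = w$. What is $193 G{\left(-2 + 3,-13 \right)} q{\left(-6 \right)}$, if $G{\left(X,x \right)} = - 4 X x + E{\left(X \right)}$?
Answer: $0$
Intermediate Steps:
$G{\left(X,x \right)} = X - 4 X x$ ($G{\left(X,x \right)} = - 4 X x + X = X - 4 X x$)
$q{\left(j \right)} = 0$
$193 G{\left(-2 + 3,-13 \right)} q{\left(-6 \right)} = 193 \left(-2 + 3\right) \left(1 - -52\right) 0 = 193 \cdot 1 \left(1 + 52\right) 0 = 193 \cdot 1 \cdot 53 \cdot 0 = 193 \cdot 53 \cdot 0 = 10229 \cdot 0 = 0$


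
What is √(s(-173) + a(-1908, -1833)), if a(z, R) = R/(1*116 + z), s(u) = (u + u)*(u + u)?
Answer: √1501730335/112 ≈ 346.00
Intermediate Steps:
s(u) = 4*u² (s(u) = (2*u)*(2*u) = 4*u²)
a(z, R) = R/(116 + z)
√(s(-173) + a(-1908, -1833)) = √(4*(-173)² - 1833/(116 - 1908)) = √(4*29929 - 1833/(-1792)) = √(119716 - 1833*(-1/1792)) = √(119716 + 1833/1792) = √(214532905/1792) = √1501730335/112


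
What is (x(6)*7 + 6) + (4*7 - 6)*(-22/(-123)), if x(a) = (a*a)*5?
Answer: 156202/123 ≈ 1269.9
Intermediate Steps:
x(a) = 5*a² (x(a) = a²*5 = 5*a²)
(x(6)*7 + 6) + (4*7 - 6)*(-22/(-123)) = ((5*6²)*7 + 6) + (4*7 - 6)*(-22/(-123)) = ((5*36)*7 + 6) + (28 - 6)*(-22*(-1/123)) = (180*7 + 6) + 22*(22/123) = (1260 + 6) + 484/123 = 1266 + 484/123 = 156202/123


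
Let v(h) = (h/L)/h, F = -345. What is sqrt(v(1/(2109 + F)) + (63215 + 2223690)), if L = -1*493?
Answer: 2*sqrt(138957493213)/493 ≈ 1512.3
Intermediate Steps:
L = -493
v(h) = -1/493 (v(h) = (h/(-493))/h = (h*(-1/493))/h = (-h/493)/h = -1/493)
sqrt(v(1/(2109 + F)) + (63215 + 2223690)) = sqrt(-1/493 + (63215 + 2223690)) = sqrt(-1/493 + 2286905) = sqrt(1127444164/493) = 2*sqrt(138957493213)/493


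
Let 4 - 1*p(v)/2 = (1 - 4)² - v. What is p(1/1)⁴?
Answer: 4096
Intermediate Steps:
p(v) = -10 + 2*v (p(v) = 8 - 2*((1 - 4)² - v) = 8 - 2*((-3)² - v) = 8 - 2*(9 - v) = 8 + (-18 + 2*v) = -10 + 2*v)
p(1/1)⁴ = (-10 + 2/1)⁴ = (-10 + 2*1)⁴ = (-10 + 2)⁴ = (-8)⁴ = 4096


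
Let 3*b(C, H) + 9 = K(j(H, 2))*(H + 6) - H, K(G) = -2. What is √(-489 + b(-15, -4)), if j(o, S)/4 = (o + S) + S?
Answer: 2*I*√123 ≈ 22.181*I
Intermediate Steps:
j(o, S) = 4*o + 8*S (j(o, S) = 4*((o + S) + S) = 4*((S + o) + S) = 4*(o + 2*S) = 4*o + 8*S)
b(C, H) = -7 - H (b(C, H) = -3 + (-2*(H + 6) - H)/3 = -3 + (-2*(6 + H) - H)/3 = -3 + ((-12 - 2*H) - H)/3 = -3 + (-12 - 3*H)/3 = -3 + (-4 - H) = -7 - H)
√(-489 + b(-15, -4)) = √(-489 + (-7 - 1*(-4))) = √(-489 + (-7 + 4)) = √(-489 - 3) = √(-492) = 2*I*√123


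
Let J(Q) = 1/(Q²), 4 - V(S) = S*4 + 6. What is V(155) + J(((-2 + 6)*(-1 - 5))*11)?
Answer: -43350911/69696 ≈ -622.00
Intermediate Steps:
V(S) = -2 - 4*S (V(S) = 4 - (S*4 + 6) = 4 - (4*S + 6) = 4 - (6 + 4*S) = 4 + (-6 - 4*S) = -2 - 4*S)
J(Q) = Q⁻²
V(155) + J(((-2 + 6)*(-1 - 5))*11) = (-2 - 4*155) + (((-2 + 6)*(-1 - 5))*11)⁻² = (-2 - 620) + ((4*(-6))*11)⁻² = -622 + (-24*11)⁻² = -622 + (-264)⁻² = -622 + 1/69696 = -43350911/69696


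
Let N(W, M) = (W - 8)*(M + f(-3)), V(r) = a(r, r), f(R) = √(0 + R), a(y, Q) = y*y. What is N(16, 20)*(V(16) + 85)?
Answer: 54560 + 2728*I*√3 ≈ 54560.0 + 4725.0*I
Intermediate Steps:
a(y, Q) = y²
f(R) = √R
V(r) = r²
N(W, M) = (-8 + W)*(M + I*√3) (N(W, M) = (W - 8)*(M + √(-3)) = (-8 + W)*(M + I*√3))
N(16, 20)*(V(16) + 85) = (-8*20 + 20*16 - 8*I*√3 + I*16*√3)*(16² + 85) = (-160 + 320 - 8*I*√3 + 16*I*√3)*(256 + 85) = (160 + 8*I*√3)*341 = 54560 + 2728*I*√3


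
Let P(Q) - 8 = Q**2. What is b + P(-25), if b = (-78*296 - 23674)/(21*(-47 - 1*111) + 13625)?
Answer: 6477569/10307 ≈ 628.46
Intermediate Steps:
b = -46762/10307 (b = (-23088 - 23674)/(21*(-47 - 111) + 13625) = -46762/(21*(-158) + 13625) = -46762/(-3318 + 13625) = -46762/10307 ≈ -4.5369)
P(Q) = 8 + Q**2
b + P(-25) = -46762/10307 + (8 + (-25)**2) = -46762/10307 + (8 + 625) = -46762/10307 + 633 = 6477569/10307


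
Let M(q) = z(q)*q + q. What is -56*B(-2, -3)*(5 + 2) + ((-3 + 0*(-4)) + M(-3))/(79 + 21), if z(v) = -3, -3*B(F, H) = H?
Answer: -39197/100 ≈ -391.97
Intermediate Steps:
B(F, H) = -H/3
M(q) = -2*q (M(q) = -3*q + q = -2*q)
-56*B(-2, -3)*(5 + 2) + ((-3 + 0*(-4)) + M(-3))/(79 + 21) = -56*(-⅓*(-3))*(5 + 2) + ((-3 + 0*(-4)) - 2*(-3))/(79 + 21) = -56*7 + ((-3 + 0) + 6)/100 = -56*7 + (-3 + 6)*(1/100) = -392 + 3*(1/100) = -392 + 3/100 = -39197/100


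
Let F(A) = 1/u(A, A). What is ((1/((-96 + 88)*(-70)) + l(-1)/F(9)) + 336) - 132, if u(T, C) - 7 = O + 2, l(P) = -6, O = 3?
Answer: 73921/560 ≈ 132.00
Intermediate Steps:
u(T, C) = 12 (u(T, C) = 7 + (3 + 2) = 7 + 5 = 12)
F(A) = 1/12
((1/((-96 + 88)*(-70)) + l(-1)/F(9)) + 336) - 132 = ((1/((-96 + 88)*(-70)) - 6/1/12) + 336) - 132 = ((-1/70/(-8) - 6*12) + 336) - 132 = ((-⅛*(-1/70) - 72) + 336) - 132 = ((1/560 - 72) + 336) - 132 = (-40319/560 + 336) - 132 = 147841/560 - 132 = 73921/560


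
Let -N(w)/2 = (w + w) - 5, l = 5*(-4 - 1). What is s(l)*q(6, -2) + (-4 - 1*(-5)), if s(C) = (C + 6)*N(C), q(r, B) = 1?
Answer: -2089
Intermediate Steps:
l = -25 (l = 5*(-5) = -25)
N(w) = 10 - 4*w (N(w) = -2*((w + w) - 5) = -2*(2*w - 5) = -2*(-5 + 2*w) = 10 - 4*w)
s(C) = (6 + C)*(10 - 4*C) (s(C) = (C + 6)*(10 - 4*C) = (6 + C)*(10 - 4*C))
s(l)*q(6, -2) + (-4 - 1*(-5)) = (60 - 14*(-25) - 4*(-25)²)*1 + (-4 - 1*(-5)) = (60 + 350 - 4*625)*1 + (-4 + 5) = (60 + 350 - 2500)*1 + 1 = -2090*1 + 1 = -2090 + 1 = -2089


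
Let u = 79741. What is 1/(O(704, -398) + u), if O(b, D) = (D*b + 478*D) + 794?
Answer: -1/389901 ≈ -2.5648e-6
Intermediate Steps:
O(b, D) = 794 + 478*D + D*b (O(b, D) = (478*D + D*b) + 794 = 794 + 478*D + D*b)
1/(O(704, -398) + u) = 1/((794 + 478*(-398) - 398*704) + 79741) = 1/((794 - 190244 - 280192) + 79741) = 1/(-469642 + 79741) = 1/(-389901) = -1/389901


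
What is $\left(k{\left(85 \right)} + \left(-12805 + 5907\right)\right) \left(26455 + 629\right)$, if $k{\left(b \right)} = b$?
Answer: $-184523292$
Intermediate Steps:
$\left(k{\left(85 \right)} + \left(-12805 + 5907\right)\right) \left(26455 + 629\right) = \left(85 + \left(-12805 + 5907\right)\right) \left(26455 + 629\right) = \left(85 - 6898\right) 27084 = \left(-6813\right) 27084 = -184523292$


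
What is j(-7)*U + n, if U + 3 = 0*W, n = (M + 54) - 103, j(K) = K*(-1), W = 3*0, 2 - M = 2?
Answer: -70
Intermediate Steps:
M = 0 (M = 2 - 1*2 = 2 - 2 = 0)
W = 0
j(K) = -K
n = -49 (n = (0 + 54) - 103 = 54 - 103 = -49)
U = -3 (U = -3 + 0*0 = -3 + 0 = -3)
j(-7)*U + n = -1*(-7)*(-3) - 49 = 7*(-3) - 49 = -21 - 49 = -70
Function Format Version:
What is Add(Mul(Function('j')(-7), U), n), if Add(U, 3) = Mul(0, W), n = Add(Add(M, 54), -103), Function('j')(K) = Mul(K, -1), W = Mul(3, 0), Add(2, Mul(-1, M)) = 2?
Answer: -70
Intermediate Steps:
M = 0 (M = Add(2, Mul(-1, 2)) = Add(2, -2) = 0)
W = 0
Function('j')(K) = Mul(-1, K)
n = -49 (n = Add(Add(0, 54), -103) = Add(54, -103) = -49)
U = -3 (U = Add(-3, Mul(0, 0)) = Add(-3, 0) = -3)
Add(Mul(Function('j')(-7), U), n) = Add(Mul(Mul(-1, -7), -3), -49) = Add(Mul(7, -3), -49) = Add(-21, -49) = -70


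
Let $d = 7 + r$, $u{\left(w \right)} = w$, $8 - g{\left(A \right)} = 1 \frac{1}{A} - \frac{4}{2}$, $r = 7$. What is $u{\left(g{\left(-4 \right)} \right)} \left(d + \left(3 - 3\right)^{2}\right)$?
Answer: $\frac{287}{2} \approx 143.5$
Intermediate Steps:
$g{\left(A \right)} = 10 - \frac{1}{A}$ ($g{\left(A \right)} = 8 - \left(1 \frac{1}{A} - \frac{4}{2}\right) = 8 - \left(\frac{1}{A} - 2\right) = 8 - \left(-2 + \frac{1}{A}\right) = 8 + \left(2 - \frac{1}{A}\right) = 10 - \frac{1}{A}$)
$d = 14$ ($d = 7 + 7 = 14$)
$u{\left(g{\left(-4 \right)} \right)} \left(d + \left(3 - 3\right)^{2}\right) = \left(10 - \frac{1}{-4}\right) \left(14 + \left(3 - 3\right)^{2}\right) = \left(10 - - \frac{1}{4}\right) \left(14 + 0^{2}\right) = \left(10 + \frac{1}{4}\right) \left(14 + 0\right) = \frac{41}{4} \cdot 14 = \frac{287}{2}$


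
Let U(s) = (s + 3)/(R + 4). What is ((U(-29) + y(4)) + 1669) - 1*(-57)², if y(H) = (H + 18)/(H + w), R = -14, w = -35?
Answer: -244607/155 ≈ -1578.1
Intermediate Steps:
y(H) = (18 + H)/(-35 + H) (y(H) = (H + 18)/(H - 35) = (18 + H)/(-35 + H))
U(s) = -3/10 - s/10 (U(s) = (s + 3)/(-14 + 4) = (3 + s)/(-10) = (3 + s)*(-⅒) = -3/10 - s/10)
((U(-29) + y(4)) + 1669) - 1*(-57)² = (((-3/10 - ⅒*(-29)) + (18 + 4)/(-35 + 4)) + 1669) - 1*(-57)² = (((-3/10 + 29/10) + 22/(-31)) + 1669) - 1*3249 = ((13/5 - 1/31*22) + 1669) - 3249 = ((13/5 - 22/31) + 1669) - 3249 = (293/155 + 1669) - 3249 = 258988/155 - 3249 = -244607/155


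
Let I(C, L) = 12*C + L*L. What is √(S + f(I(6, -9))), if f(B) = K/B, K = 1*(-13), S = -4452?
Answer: I*√11579873/51 ≈ 66.724*I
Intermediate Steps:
K = -13
I(C, L) = L² + 12*C (I(C, L) = 12*C + L² = L² + 12*C)
f(B) = -13/B
√(S + f(I(6, -9))) = √(-4452 - 13/((-9)² + 12*6)) = √(-4452 - 13/(81 + 72)) = √(-4452 - 13/153) = √(-681169/153) = I*√11579873/51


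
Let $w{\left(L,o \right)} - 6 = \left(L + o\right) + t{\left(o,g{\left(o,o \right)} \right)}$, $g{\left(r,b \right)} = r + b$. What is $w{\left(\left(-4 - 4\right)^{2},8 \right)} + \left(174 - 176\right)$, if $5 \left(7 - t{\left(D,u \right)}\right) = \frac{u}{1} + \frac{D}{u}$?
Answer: $\frac{797}{10} \approx 79.7$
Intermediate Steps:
$g{\left(r,b \right)} = b + r$
$t{\left(D,u \right)} = 7 - \frac{u}{5} - \frac{D}{5 u}$ ($t{\left(D,u \right)} = 7 - \frac{\frac{u}{1} + \frac{D}{u}}{5} = 7 - \frac{u 1 + \frac{D}{u}}{5} = 7 - \frac{u + \frac{D}{u}}{5} = 7 - \left(\frac{u}{5} + \frac{D}{5 u}\right) = 7 - \frac{u}{5} - \frac{D}{5 u}$)
$w{\left(L,o \right)} = \frac{129}{10} + L + \frac{3 o}{5}$ ($w{\left(L,o \right)} = 6 - \left(-7 - L - o + \frac{o + o}{5} + \frac{o}{5 \left(o + o\right)}\right) = 6 - \left(-7 - L - o + \frac{1}{5} \cdot 2 o + \frac{o}{5 \cdot 2 o}\right) = 6 - \left(-7 - L - \frac{3 o}{5} + \frac{o \frac{1}{2 o}}{5}\right) = 6 - \left(- \frac{69}{10} - L - \frac{3 o}{5}\right) = 6 + \left(\frac{69}{10} + L + \frac{3 o}{5}\right) = \frac{129}{10} + L + \frac{3 o}{5}$)
$w{\left(\left(-4 - 4\right)^{2},8 \right)} + \left(174 - 176\right) = \left(\frac{129}{10} + \left(-4 - 4\right)^{2} + \frac{3}{5} \cdot 8\right) + \left(174 - 176\right) = \left(\frac{129}{10} + \left(-8\right)^{2} + \frac{24}{5}\right) + \left(174 - 176\right) = \left(\frac{129}{10} + 64 + \frac{24}{5}\right) - 2 = \frac{817}{10} - 2 = \frac{797}{10}$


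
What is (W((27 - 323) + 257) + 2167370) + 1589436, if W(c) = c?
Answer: 3756767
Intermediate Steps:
(W((27 - 323) + 257) + 2167370) + 1589436 = (((27 - 323) + 257) + 2167370) + 1589436 = ((-296 + 257) + 2167370) + 1589436 = (-39 + 2167370) + 1589436 = 2167331 + 1589436 = 3756767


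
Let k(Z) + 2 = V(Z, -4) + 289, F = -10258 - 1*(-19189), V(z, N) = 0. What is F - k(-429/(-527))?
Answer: 8644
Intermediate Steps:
F = 8931 (F = -10258 + 19189 = 8931)
k(Z) = 287 (k(Z) = -2 + (0 + 289) = -2 + 289 = 287)
F - k(-429/(-527)) = 8931 - 1*287 = 8931 - 287 = 8644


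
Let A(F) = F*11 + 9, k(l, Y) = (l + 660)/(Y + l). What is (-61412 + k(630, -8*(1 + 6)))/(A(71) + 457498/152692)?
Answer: -1345567635254/17375579543 ≈ -77.440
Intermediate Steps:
k(l, Y) = (660 + l)/(Y + l)
A(F) = 9 + 11*F (A(F) = 11*F + 9 = 9 + 11*F)
(-61412 + k(630, -8*(1 + 6)))/(A(71) + 457498/152692) = (-61412 + (660 + 630)/(-8*(1 + 6) + 630))/((9 + 11*71) + 457498/152692) = (-61412 + 1290/(-8*7 + 630))/((9 + 781) + 457498*(1/152692)) = (-61412 + 1290/(-56 + 630))/(790 + 228749/76346) = (-61412 + 1290/574)/(60542089/76346) = (-61412 + (1/574)*1290)*(76346/60542089) = (-61412 + 645/287)*(76346/60542089) = -17624599/287*76346/60542089 = -1345567635254/17375579543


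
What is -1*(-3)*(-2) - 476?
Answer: -482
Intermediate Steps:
-1*(-3)*(-2) - 476 = 3*(-2) - 476 = -6 - 476 = -482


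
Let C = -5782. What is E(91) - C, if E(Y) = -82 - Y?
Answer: 5609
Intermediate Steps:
E(91) - C = (-82 - 1*91) - 1*(-5782) = (-82 - 91) + 5782 = -173 + 5782 = 5609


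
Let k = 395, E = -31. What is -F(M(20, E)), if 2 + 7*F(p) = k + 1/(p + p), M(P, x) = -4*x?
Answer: -97465/1736 ≈ -56.143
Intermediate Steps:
F(p) = 393/7 + 1/(14*p) (F(p) = -2/7 + (395 + 1/(p + p))/7 = -2/7 + (395 + 1/(2*p))/7 = -2/7 + (395/7 + 1/(14*p)) = 393/7 + 1/(14*p))
-F(M(20, E)) = -(1 + 786*(-4*(-31)))/(14*((-4*(-31)))) = -(1 + 786*124)/(14*124) = -(1 + 97464)/(14*124) = -97465/(14*124) = -1*97465/1736 = -97465/1736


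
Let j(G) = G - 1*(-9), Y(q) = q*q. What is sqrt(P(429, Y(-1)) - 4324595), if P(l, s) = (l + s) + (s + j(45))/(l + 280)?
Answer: I*sqrt(2173675547370)/709 ≈ 2079.5*I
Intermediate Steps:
Y(q) = q**2
j(G) = 9 + G (j(G) = G + 9 = 9 + G)
P(l, s) = l + s + (54 + s)/(280 + l) (P(l, s) = (l + s) + (s + (9 + 45))/(l + 280) = (l + s) + (s + 54)/(280 + l) = (l + s) + (54 + s)/(280 + l) = l + s + (54 + s)/(280 + l))
sqrt(P(429, Y(-1)) - 4324595) = sqrt((54 + 429**2 + 280*429 + 281*(-1)**2 + 429*(-1)**2)/(280 + 429) - 4324595) = sqrt((54 + 184041 + 120120 + 281*1 + 429*1)/709 - 4324595) = sqrt((54 + 184041 + 120120 + 281 + 429)/709 - 4324595) = sqrt((1/709)*304925 - 4324595) = sqrt(304925/709 - 4324595) = sqrt(-3065832930/709) = I*sqrt(2173675547370)/709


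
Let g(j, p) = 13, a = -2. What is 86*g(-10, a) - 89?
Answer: 1029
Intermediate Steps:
86*g(-10, a) - 89 = 86*13 - 89 = 1118 - 89 = 1029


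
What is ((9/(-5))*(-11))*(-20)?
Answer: -396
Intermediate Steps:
((9/(-5))*(-11))*(-20) = ((9*(-⅕))*(-11))*(-20) = -9/5*(-11)*(-20) = (99/5)*(-20) = -396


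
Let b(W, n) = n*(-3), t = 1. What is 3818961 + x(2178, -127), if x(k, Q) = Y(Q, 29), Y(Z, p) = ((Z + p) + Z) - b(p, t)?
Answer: 3818739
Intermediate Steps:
b(W, n) = -3*n
Y(Z, p) = 3 + p + 2*Z (Y(Z, p) = ((Z + p) + Z) - (-3) = (p + 2*Z) - 1*(-3) = (p + 2*Z) + 3 = 3 + p + 2*Z)
x(k, Q) = 32 + 2*Q (x(k, Q) = 3 + 29 + 2*Q = 32 + 2*Q)
3818961 + x(2178, -127) = 3818961 + (32 + 2*(-127)) = 3818961 + (32 - 254) = 3818961 - 222 = 3818739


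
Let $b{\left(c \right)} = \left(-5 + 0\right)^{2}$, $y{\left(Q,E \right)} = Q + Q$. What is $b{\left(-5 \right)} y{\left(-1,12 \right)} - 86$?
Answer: $-136$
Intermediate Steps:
$y{\left(Q,E \right)} = 2 Q$
$b{\left(c \right)} = 25$ ($b{\left(c \right)} = \left(-5\right)^{2} = 25$)
$b{\left(-5 \right)} y{\left(-1,12 \right)} - 86 = 25 \cdot 2 \left(-1\right) - 86 = 25 \left(-2\right) - 86 = -50 - 86 = -136$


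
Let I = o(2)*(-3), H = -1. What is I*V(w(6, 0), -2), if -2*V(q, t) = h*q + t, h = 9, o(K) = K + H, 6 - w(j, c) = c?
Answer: 78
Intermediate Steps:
w(j, c) = 6 - c
o(K) = -1 + K (o(K) = K - 1 = -1 + K)
I = -3 (I = (-1 + 2)*(-3) = 1*(-3) = -3)
V(q, t) = -9*q/2 - t/2 (V(q, t) = -(9*q + t)/2 = -(t + 9*q)/2 = -9*q/2 - t/2)
I*V(w(6, 0), -2) = -3*(-9*(6 - 1*0)/2 - 1/2*(-2)) = -3*(-9*(6 + 0)/2 + 1) = -3*(-9/2*6 + 1) = -3*(-27 + 1) = -3*(-26) = 78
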